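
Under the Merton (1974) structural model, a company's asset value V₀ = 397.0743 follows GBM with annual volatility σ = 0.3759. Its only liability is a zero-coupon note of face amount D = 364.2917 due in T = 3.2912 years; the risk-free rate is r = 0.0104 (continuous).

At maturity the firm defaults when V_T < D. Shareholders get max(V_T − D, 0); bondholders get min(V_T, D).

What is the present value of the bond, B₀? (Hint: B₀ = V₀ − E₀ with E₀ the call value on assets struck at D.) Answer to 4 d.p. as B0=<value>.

d₁ = [ln(V₀/D) + (r + σ²/2)T] / (σ√T)
   = [ln(397.0743/364.2917) + (0.0104 + 0.5·0.3759²)·3.2912] / (0.3759·√3.2912)
   = [0.086168 + 0.266753] / 0.681945 = 0.517522
d₂ = d₁ − σ√T = 0.517522 − 0.681945 = -0.164423
N(d₁) = 0.697604,  N(d₂) = 0.434699,  e^(−rT) = 0.966351
E₀ = V₀·N(d₁) − D·e^(−rT)·N(d₂)
   = 397.0743·0.697604 − 364.2917·0.966351·0.434699 = 123.972028
B₀ = V₀ − E₀ = 397.0743 − 123.972028 = 273.102272

B0=273.1023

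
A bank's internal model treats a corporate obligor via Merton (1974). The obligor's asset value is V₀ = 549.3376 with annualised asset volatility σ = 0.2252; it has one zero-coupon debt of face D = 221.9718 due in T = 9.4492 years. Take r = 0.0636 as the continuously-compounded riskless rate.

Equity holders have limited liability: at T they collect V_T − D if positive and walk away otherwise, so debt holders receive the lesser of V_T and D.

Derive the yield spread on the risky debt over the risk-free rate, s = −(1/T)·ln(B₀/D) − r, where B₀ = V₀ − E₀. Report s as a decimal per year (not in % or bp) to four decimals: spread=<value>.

spread=0.0008

d₁ = [ln(V₀/D) + (r + σ²/2)T] / (σ√T)
   = [ln(549.3376/221.9718) + (0.0636 + 0.5·0.2252²)·9.4492] / (0.2252·√9.4492)
   = [0.906163 + 0.840577] / 0.692255 = 2.523262
d₂ = d₁ − σ√T = 2.523262 − 0.692255 = 1.831008
N(d₁) = 0.994186,  N(d₂) = 0.966450,  e^(−rT) = 0.548280
E₀ = V₀·N(d₁) − D·e^(−rT)·N(d₂)
   = 549.3376·0.994186 − 221.9718·0.548280·0.966450 = 428.524366
B₀ = V₀ − E₀ = 549.3376 − 428.524366 = 120.813234
spread = −(1/T)·ln(B₀/D) − r = −(1/9.4492)·ln(120.813234/221.9718) − 0.0636 = 0.00077630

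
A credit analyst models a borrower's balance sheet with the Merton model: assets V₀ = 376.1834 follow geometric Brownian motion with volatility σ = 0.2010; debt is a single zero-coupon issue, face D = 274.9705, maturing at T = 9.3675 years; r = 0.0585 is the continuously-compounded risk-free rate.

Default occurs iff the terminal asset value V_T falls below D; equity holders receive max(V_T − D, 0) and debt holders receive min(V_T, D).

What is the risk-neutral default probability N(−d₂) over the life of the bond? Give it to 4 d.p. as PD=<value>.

d₁ = [ln(V₀/D) + (r + σ²/2)T] / (σ√T)
   = [ln(376.1834/274.9705) + (0.0585 + 0.5·0.2010²)·9.3675] / (0.2010·√9.3675)
   = [0.313413 + 0.737227] / 0.615188 = 1.707835
d₂ = d₁ − σ√T = 1.707835 − 0.615188 = 1.092647
risk-neutral PD = N(−d₂) = N(-1.092647) = 0.137274

PD=0.1373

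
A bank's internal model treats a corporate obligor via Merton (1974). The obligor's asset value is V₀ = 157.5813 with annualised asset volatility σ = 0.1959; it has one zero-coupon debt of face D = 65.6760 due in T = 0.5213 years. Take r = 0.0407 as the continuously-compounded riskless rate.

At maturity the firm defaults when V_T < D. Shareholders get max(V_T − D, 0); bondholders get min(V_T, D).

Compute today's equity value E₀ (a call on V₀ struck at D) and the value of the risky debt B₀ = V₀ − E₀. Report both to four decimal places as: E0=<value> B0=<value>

d₁ = [ln(V₀/D) + (r + σ²/2)T] / (σ√T)
   = [ln(157.5813/65.6760) + (0.0407 + 0.5·0.1959²)·0.5213] / (0.1959·√0.5213)
   = [0.875208 + 0.031220] / 0.141442 = 6.408478
d₂ = d₁ − σ√T = 6.408478 − 0.141442 = 6.267036
N(d₁) = 1.000000,  N(d₂) = 1.000000,  e^(−rT) = 0.979007
E₀ = V₀·N(d₁) − D·e^(−rT)·N(d₂)
   = 157.5813·1.000000 − 65.6760·0.979007·1.000000 = 93.284064
B₀ = V₀ − E₀ = 157.5813 − 93.284064 = 64.297236

E0=93.2841 B0=64.2972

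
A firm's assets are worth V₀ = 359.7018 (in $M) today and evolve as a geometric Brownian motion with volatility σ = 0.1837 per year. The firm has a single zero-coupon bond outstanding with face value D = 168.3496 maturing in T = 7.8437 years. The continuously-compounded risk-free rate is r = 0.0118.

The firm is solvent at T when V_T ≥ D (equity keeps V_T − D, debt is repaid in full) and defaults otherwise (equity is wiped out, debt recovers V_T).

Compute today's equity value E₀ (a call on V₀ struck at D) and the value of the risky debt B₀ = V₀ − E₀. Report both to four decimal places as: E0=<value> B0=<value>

E0=208.6358 B0=151.0660

d₁ = [ln(V₀/D) + (r + σ²/2)T] / (σ√T)
   = [ln(359.7018/168.3496) + (0.0118 + 0.5·0.1837²)·7.8437] / (0.1837·√7.8437)
   = [0.759233 + 0.224901] / 0.514481 = 1.912866
d₂ = d₁ − σ√T = 1.912866 − 0.514481 = 1.398384
N(d₁) = 0.972117,  N(d₂) = 0.919001,  e^(−rT) = 0.911598
E₀ = V₀·N(d₁) − D·e^(−rT)·N(d₂)
   = 359.7018·0.972117 − 168.3496·0.911598·0.919001 = 208.635801
B₀ = V₀ − E₀ = 359.7018 − 208.635801 = 151.065999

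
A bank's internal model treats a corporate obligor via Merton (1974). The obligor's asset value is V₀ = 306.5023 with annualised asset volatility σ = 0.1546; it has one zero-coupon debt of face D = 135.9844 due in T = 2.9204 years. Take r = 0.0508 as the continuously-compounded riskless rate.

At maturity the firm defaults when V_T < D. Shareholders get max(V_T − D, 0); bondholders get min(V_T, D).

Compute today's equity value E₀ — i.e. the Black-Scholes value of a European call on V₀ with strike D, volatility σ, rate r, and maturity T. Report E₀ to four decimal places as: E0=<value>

d₁ = [ln(V₀/D) + (r + σ²/2)T] / (σ√T)
   = [ln(306.5023/135.9844) + (0.0508 + 0.5·0.1546²)·2.9204] / (0.1546·√2.9204)
   = [0.812685 + 0.183257] / 0.264199 = 3.769670
d₂ = d₁ − σ√T = 3.769670 − 0.264199 = 3.505471
N(d₁) = 0.999918,  N(d₂) = 0.999772,  e^(−rT) = 0.862124
E₀ = V₀·N(d₁) − D·e^(−rT)·N(d₂)
   = 306.5023·0.999918 − 135.9844·0.862124·0.999772 = 189.268570

E0=189.2686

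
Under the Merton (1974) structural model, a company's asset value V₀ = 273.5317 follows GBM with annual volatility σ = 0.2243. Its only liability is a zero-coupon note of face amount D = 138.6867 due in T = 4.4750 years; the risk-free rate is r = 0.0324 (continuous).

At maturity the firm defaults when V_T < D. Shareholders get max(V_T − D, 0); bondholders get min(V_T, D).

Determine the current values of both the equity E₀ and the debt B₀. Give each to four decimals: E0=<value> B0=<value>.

d₁ = [ln(V₀/D) + (r + σ²/2)T] / (σ√T)
   = [ln(273.5317/138.6867) + (0.0324 + 0.5·0.2243²)·4.4750] / (0.2243·√4.4750)
   = [0.679200 + 0.257560] / 0.474489 = 1.974251
d₂ = d₁ − σ√T = 1.974251 − 0.474489 = 1.499763
N(d₁) = 0.975823,  N(d₂) = 0.933162,  e^(−rT) = 0.865031
E₀ = V₀·N(d₁) − D·e^(−rT)·N(d₂)
   = 273.5317·0.975823 − 138.6867·0.865031·0.933162 = 154.968783
B₀ = V₀ − E₀ = 273.5317 − 154.968783 = 118.562917

E0=154.9688 B0=118.5629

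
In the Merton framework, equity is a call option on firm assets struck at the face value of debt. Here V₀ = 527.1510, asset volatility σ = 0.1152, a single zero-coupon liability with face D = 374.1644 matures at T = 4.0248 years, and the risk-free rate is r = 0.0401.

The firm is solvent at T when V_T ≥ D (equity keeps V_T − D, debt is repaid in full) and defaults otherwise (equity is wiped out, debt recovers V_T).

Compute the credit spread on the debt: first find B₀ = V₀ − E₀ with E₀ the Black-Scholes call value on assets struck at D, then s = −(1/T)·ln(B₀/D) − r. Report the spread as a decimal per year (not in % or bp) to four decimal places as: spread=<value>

d₁ = [ln(V₀/D) + (r + σ²/2)T] / (σ√T)
   = [ln(527.1510/374.1644) + (0.0401 + 0.5·0.1152²)·4.0248] / (0.1152·√4.0248)
   = [0.342792 + 0.188101] / 0.231113 = 2.297113
d₂ = d₁ − σ√T = 2.297113 − 0.231113 = 2.065999
N(d₁) = 0.989194,  N(d₂) = 0.980586,  e^(−rT) = 0.850956
E₀ = V₀·N(d₁) − D·e^(−rT)·N(d₂)
   = 527.1510·0.989194 − 374.1644·0.850956·0.980586 = 209.238409
B₀ = V₀ − E₀ = 527.1510 − 209.238409 = 317.912591
spread = −(1/T)·ln(B₀/D) − r = −(1/4.0248)·ln(317.912591/374.1644) − 0.0401 = 0.00037873

spread=0.0004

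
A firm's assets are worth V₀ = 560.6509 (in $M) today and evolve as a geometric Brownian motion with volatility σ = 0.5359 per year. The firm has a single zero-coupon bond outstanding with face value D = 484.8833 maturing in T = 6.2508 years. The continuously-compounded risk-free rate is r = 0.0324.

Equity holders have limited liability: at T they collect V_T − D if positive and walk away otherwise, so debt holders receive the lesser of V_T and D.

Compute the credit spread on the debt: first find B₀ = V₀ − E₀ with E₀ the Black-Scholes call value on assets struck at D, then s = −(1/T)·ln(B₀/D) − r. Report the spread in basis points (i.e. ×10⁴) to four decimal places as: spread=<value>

spread=842.9877

d₁ = [ln(V₀/D) + (r + σ²/2)T] / (σ√T)
   = [ln(560.6509/484.8833) + (0.0324 + 0.5·0.5359²)·6.2508] / (0.5359·√6.2508)
   = [0.145190 + 1.100106] / 1.339836 = 0.929439
d₂ = d₁ − σ√T = 0.929439 − 1.339836 = -0.410396
N(d₁) = 0.823669,  N(d₂) = 0.340758,  e^(−rT) = 0.816665
E₀ = V₀·N(d₁) − D·e^(−rT)·N(d₂)
   = 560.6509·0.823669 − 484.8833·0.816665·0.340758 = 326.855217
B₀ = V₀ − E₀ = 560.6509 − 326.855217 = 233.795683
spread = −(1/T)·ln(B₀/D) − r = −(1/6.2508)·ln(233.795683/484.8833) − 0.0324 = 0.08429877
in basis points: 0.08429877 × 10⁴ = 842.9877 bp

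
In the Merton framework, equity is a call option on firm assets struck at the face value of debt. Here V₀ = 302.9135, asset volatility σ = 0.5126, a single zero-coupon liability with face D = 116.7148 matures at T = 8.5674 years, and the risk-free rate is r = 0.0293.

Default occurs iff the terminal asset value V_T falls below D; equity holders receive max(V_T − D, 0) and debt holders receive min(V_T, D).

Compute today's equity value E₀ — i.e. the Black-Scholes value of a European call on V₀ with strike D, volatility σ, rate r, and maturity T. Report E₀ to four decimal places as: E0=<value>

E0=237.3673

d₁ = [ln(V₀/D) + (r + σ²/2)T] / (σ√T)
   = [ln(302.9135/116.7148) + (0.0293 + 0.5·0.5126²)·8.5674] / (0.5126·√8.5674)
   = [0.953714 + 1.376605] / 1.500386 = 1.553146
d₂ = d₁ − σ√T = 1.553146 − 1.500386 = 0.052759
N(d₁) = 0.939806,  N(d₂) = 0.521038,  e^(−rT) = 0.778003
E₀ = V₀·N(d₁) − D·e^(−rT)·N(d₂)
   = 302.9135·0.939806 − 116.7148·0.778003·0.521038 = 237.367281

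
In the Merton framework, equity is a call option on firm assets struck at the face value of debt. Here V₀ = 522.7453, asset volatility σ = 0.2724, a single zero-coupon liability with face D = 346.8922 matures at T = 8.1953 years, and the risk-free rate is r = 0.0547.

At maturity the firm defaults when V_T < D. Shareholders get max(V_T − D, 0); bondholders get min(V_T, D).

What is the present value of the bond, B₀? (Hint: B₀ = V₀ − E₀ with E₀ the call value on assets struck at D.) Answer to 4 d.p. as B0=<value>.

B0=204.2645

d₁ = [ln(V₀/D) + (r + σ²/2)T] / (σ√T)
   = [ln(522.7453/346.8922) + (0.0547 + 0.5·0.2724²)·8.1953] / (0.2724·√8.1953)
   = [0.410080 + 0.752336] / 0.779811 = 1.490638
d₂ = d₁ − σ√T = 1.490638 − 0.779811 = 0.710826
N(d₁) = 0.931972,  N(d₂) = 0.761404,  e^(−rT) = 0.638724
E₀ = V₀·N(d₁) − D·e^(−rT)·N(d₂)
   = 522.7453·0.931972 − 346.8922·0.638724·0.761404 = 318.480762
B₀ = V₀ − E₀ = 522.7453 − 318.480762 = 204.264538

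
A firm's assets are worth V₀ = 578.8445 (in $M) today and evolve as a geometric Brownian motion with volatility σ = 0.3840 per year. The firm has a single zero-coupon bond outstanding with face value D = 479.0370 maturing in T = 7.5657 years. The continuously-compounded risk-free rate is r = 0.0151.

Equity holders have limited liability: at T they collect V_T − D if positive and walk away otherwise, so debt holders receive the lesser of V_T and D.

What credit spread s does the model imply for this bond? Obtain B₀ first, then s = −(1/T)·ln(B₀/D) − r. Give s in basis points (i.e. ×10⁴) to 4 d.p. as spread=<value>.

spread=498.4922

d₁ = [ln(V₀/D) + (r + σ²/2)T] / (σ√T)
   = [ln(578.8445/479.0370) + (0.0151 + 0.5·0.3840²)·7.5657] / (0.3840·√7.5657)
   = [0.189256 + 0.672046] / 1.056223 = 0.815454
d₂ = d₁ − σ√T = 0.815454 − 1.056223 = -0.240769
N(d₁) = 0.792594,  N(d₂) = 0.404867,  e^(−rT) = 0.892042
E₀ = V₀·N(d₁) − D·e^(−rT)·N(d₂)
   = 578.8445·0.792594 − 479.0370·0.892042·0.404867 = 285.780349
B₀ = V₀ − E₀ = 578.8445 − 285.780349 = 293.064151
spread = −(1/T)·ln(B₀/D) − r = −(1/7.5657)·ln(293.064151/479.0370) − 0.0151 = 0.04984922
in basis points: 0.04984922 × 10⁴ = 498.4922 bp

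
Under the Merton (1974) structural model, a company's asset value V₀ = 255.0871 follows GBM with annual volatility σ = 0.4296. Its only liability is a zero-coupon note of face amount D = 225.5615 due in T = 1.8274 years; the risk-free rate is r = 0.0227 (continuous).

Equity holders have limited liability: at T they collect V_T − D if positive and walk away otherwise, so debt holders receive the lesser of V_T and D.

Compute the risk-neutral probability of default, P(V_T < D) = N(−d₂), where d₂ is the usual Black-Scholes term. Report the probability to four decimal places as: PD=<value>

d₁ = [ln(V₀/D) + (r + σ²/2)T] / (σ√T)
   = [ln(255.0871/225.5615) + (0.0227 + 0.5·0.4296²)·1.8274] / (0.4296·√1.8274)
   = [0.123012 + 0.210111] / 0.580739 = 0.573619
d₂ = d₁ − σ√T = 0.573619 − 0.580739 = -0.007120
risk-neutral PD = N(−d₂) = N(0.007120) = 0.502840

PD=0.5028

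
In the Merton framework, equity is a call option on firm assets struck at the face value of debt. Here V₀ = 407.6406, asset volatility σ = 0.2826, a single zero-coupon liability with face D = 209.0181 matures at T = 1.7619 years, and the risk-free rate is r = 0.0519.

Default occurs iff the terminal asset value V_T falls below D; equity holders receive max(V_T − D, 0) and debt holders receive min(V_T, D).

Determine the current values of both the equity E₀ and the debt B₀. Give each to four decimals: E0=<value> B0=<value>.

E0=217.7079 B0=189.9327

d₁ = [ln(V₀/D) + (r + σ²/2)T] / (σ√T)
   = [ln(407.6406/209.0181) + (0.0519 + 0.5·0.2826²)·1.7619] / (0.2826·√1.7619)
   = [0.667965 + 0.161798] / 0.375114 = 2.212031
d₂ = d₁ − σ√T = 2.212031 − 0.375114 = 1.836917
N(d₁) = 0.986518,  N(d₂) = 0.966889,  e^(−rT) = 0.912614
E₀ = V₀·N(d₁) − D·e^(−rT)·N(d₂)
   = 407.6406·0.986518 − 209.0181·0.912614·0.966889 = 217.707927
B₀ = V₀ − E₀ = 407.6406 − 217.707927 = 189.932673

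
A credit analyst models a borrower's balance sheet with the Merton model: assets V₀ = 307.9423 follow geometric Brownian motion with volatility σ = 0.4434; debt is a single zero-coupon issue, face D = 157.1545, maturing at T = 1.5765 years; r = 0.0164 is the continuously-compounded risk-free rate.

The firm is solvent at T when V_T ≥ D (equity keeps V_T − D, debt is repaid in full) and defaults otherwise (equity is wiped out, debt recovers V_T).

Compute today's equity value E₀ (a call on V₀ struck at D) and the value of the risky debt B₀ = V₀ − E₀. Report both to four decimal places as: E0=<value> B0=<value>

d₁ = [ln(V₀/D) + (r + σ²/2)T] / (σ√T)
   = [ln(307.9423/157.1545) + (0.0164 + 0.5·0.4434²)·1.5765] / (0.4434·√1.5765)
   = [0.672683 + 0.180827] / 0.556728 = 1.533085
d₂ = d₁ − σ√T = 1.533085 − 0.556728 = 0.976357
N(d₁) = 0.937372,  N(d₂) = 0.835556,  e^(−rT) = 0.974477
E₀ = V₀·N(d₁) − D·e^(−rT)·N(d₂)
   = 307.9423·0.937372 − 157.1545·0.974477·0.835556 = 160.696712
B₀ = V₀ − E₀ = 307.9423 − 160.696712 = 147.245588

E0=160.6967 B0=147.2456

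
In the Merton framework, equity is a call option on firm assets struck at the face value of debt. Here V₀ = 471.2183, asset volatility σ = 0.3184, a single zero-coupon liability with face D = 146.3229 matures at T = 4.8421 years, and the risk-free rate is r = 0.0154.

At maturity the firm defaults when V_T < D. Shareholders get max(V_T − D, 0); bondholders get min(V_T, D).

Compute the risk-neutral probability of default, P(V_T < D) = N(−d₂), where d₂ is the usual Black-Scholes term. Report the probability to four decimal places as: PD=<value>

d₁ = [ln(V₀/D) + (r + σ²/2)T] / (σ√T)
   = [ln(471.2183/146.3229) + (0.0154 + 0.5·0.3184²)·4.8421] / (0.3184·√4.8421)
   = [1.169506 + 0.320011] / 0.700632 = 2.125962
d₂ = d₁ − σ√T = 2.125962 − 0.700632 = 1.425330
risk-neutral PD = N(−d₂) = N(-1.425330) = 0.077031

PD=0.0770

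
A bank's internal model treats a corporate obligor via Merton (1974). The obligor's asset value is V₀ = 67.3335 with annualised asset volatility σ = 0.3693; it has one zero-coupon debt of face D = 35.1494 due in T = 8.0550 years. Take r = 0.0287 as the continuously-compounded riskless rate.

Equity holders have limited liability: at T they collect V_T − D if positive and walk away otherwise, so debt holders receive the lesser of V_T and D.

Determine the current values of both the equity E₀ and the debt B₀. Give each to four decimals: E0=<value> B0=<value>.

d₁ = [ln(V₀/D) + (r + σ²/2)T] / (σ√T)
   = [ln(67.3335/35.1494) + (0.0287 + 0.5·0.3693²)·8.0550] / (0.3693·√8.0550)
   = [0.650050 + 0.780459] / 1.048123 = 1.364830
d₂ = d₁ − σ√T = 1.364830 − 1.048123 = 0.316708
N(d₁) = 0.913847,  N(d₂) = 0.624267,  e^(−rT) = 0.793598
E₀ = V₀·N(d₁) − D·e^(−rT)·N(d₂)
   = 67.3335·0.913847 − 35.1494·0.793598·0.624267 = 44.118888
B₀ = V₀ − E₀ = 67.3335 − 44.118888 = 23.214612

E0=44.1189 B0=23.2146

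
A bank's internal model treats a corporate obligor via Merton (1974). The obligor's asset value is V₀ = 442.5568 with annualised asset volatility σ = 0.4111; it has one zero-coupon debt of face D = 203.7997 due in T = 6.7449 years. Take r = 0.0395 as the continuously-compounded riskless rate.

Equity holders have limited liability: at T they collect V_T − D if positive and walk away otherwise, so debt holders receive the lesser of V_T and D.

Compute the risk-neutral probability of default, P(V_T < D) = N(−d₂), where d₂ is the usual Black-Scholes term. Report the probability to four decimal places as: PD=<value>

PD=0.3292

d₁ = [ln(V₀/D) + (r + σ²/2)T] / (σ√T)
   = [ln(442.5568/203.7997) + (0.0395 + 0.5·0.4111²)·6.7449] / (0.4111·√6.7449)
   = [0.775431 + 0.836378] / 1.067666 = 1.509658
d₂ = d₁ − σ√T = 1.509658 − 1.067666 = 0.441992
risk-neutral PD = N(−d₂) = N(-0.441992) = 0.329247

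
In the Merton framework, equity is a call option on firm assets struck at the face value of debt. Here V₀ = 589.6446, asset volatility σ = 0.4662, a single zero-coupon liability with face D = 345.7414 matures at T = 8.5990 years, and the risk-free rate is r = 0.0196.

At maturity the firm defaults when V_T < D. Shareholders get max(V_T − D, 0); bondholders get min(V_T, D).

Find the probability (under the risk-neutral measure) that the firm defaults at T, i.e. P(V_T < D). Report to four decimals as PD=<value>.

PD=0.5674

d₁ = [ln(V₀/D) + (r + σ²/2)T] / (σ√T)
   = [ln(589.6446/345.7414) + (0.0196 + 0.5·0.4662²)·8.5990] / (0.4662·√8.5990)
   = [0.533829 + 1.103004] / 1.367087 = 1.197314
d₂ = d₁ − σ√T = 1.197314 − 1.367087 = -0.169773
risk-neutral PD = N(−d₂) = N(0.169773) = 0.567406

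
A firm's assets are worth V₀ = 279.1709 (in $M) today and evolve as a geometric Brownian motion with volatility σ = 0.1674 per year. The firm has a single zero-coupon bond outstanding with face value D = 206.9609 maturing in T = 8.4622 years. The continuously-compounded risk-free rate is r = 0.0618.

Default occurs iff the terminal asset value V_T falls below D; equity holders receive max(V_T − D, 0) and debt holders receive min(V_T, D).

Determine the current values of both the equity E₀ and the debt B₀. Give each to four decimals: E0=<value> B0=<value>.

d₁ = [ln(V₀/D) + (r + σ²/2)T] / (σ√T)
   = [ln(279.1709/206.9609) + (0.0618 + 0.5·0.1674²)·8.4622] / (0.1674·√8.4622)
   = [0.299294 + 0.641531] / 0.486964 = 1.932021
d₂ = d₁ − σ√T = 1.932021 − 0.486964 = 1.445057
N(d₁) = 0.973322,  N(d₂) = 0.925779,  e^(−rT) = 0.592761
E₀ = V₀·N(d₁) − D·e^(−rT)·N(d₂)
   = 279.1709·0.973322 − 206.9609·0.592761·0.925779 = 158.150004
B₀ = V₀ − E₀ = 279.1709 − 158.150004 = 121.020896

E0=158.1500 B0=121.0209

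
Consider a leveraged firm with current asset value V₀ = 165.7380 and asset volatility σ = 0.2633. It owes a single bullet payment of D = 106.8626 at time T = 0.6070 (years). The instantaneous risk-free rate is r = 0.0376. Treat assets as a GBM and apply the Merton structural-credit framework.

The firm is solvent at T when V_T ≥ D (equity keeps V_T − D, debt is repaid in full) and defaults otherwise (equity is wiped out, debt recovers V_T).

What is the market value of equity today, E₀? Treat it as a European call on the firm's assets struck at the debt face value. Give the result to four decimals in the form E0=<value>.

E0=61.4003

d₁ = [ln(V₀/D) + (r + σ²/2)T] / (σ√T)
   = [ln(165.7380/106.8626) + (0.0376 + 0.5·0.2633²)·0.6070] / (0.2633·√0.6070)
   = [0.438864 + 0.043864] / 0.205138 = 2.353193
d₂ = d₁ − σ√T = 2.353193 − 0.205138 = 2.148055
N(d₁) = 0.990694,  N(d₂) = 0.984145,  e^(−rT) = 0.977435
E₀ = V₀·N(d₁) − D·e^(−rT)·N(d₂)
   = 165.7380·0.990694 − 106.8626·0.977435·0.984145 = 61.400328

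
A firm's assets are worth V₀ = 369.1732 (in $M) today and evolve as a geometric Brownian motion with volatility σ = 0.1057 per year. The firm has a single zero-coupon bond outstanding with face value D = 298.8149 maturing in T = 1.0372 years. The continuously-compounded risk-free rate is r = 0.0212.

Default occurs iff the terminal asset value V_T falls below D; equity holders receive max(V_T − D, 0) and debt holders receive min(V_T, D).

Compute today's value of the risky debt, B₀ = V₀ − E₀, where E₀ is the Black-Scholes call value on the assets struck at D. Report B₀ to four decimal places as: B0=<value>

d₁ = [ln(V₀/D) + (r + σ²/2)T] / (σ√T)
   = [ln(369.1732/298.8149) + (0.0212 + 0.5·0.1057²)·1.0372] / (0.1057·√1.0372)
   = [0.211442 + 0.027783] / 0.107648 = 2.222281
d₂ = d₁ − σ√T = 2.222281 − 0.107648 = 2.114633
N(d₁) = 0.986868,  N(d₂) = 0.982769,  e^(−rT) = 0.978251
E₀ = V₀·N(d₁) − D·e^(−rT)·N(d₂)
   = 369.1732·0.986868 − 298.8149·0.978251·0.982769 = 77.045867
B₀ = V₀ − E₀ = 369.1732 − 77.045867 = 292.127333

B0=292.1273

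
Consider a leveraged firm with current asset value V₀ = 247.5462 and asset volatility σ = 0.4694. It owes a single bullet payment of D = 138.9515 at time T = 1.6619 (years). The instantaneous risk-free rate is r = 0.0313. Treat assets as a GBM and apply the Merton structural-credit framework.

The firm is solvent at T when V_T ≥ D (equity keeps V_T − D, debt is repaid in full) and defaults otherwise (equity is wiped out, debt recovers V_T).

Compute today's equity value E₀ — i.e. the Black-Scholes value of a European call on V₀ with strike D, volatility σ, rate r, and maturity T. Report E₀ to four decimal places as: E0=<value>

E0=123.8267

d₁ = [ln(V₀/D) + (r + σ²/2)T] / (σ√T)
   = [ln(247.5462/138.9515) + (0.0313 + 0.5·0.4694²)·1.6619] / (0.4694·√1.6619)
   = [0.577472 + 0.235106] / 0.605126 = 1.342826
d₂ = d₁ − σ√T = 1.342826 − 0.605126 = 0.737700
N(d₁) = 0.910336,  N(d₂) = 0.769652,  e^(−rT) = 0.949312
E₀ = V₀·N(d₁) − D·e^(−rT)·N(d₂)
   = 247.5462·0.910336 − 138.9515·0.949312·0.769652 = 123.826675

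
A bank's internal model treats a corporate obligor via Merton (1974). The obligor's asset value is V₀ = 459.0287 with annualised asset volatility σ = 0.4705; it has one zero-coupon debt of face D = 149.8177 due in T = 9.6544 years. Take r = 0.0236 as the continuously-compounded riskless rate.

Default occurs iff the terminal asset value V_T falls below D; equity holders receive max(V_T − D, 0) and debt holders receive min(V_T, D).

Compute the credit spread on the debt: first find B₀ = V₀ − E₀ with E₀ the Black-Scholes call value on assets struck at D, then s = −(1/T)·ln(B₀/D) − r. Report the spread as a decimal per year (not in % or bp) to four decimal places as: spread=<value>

d₁ = [ln(V₀/D) + (r + σ²/2)T] / (σ√T)
   = [ln(459.0287/149.8177) + (0.0236 + 0.5·0.4705²)·9.6544] / (0.4705·√9.6544)
   = [1.119694 + 1.296442] / 1.461916 = 1.652719
d₂ = d₁ − σ√T = 1.652719 − 1.461916 = 0.190804
N(d₁) = 0.950806,  N(d₂) = 0.575660,  e^(−rT) = 0.796249
E₀ = V₀·N(d₁) − D·e^(−rT)·N(d₂)
   = 459.0287·0.950806 − 149.8177·0.796249·0.575660 = 367.775491
B₀ = V₀ − E₀ = 459.0287 − 367.775491 = 91.253209
spread = −(1/T)·ln(B₀/D) − r = −(1/9.6544)·ln(91.253209/149.8177) − 0.0236 = 0.02775286

spread=0.0278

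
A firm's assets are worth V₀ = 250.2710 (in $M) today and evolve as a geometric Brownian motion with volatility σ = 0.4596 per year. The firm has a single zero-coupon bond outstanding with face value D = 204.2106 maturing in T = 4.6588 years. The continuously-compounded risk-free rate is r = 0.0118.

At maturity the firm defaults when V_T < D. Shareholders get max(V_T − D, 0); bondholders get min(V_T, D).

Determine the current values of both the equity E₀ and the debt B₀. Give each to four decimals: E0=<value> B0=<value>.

d₁ = [ln(V₀/D) + (r + σ²/2)T] / (σ√T)
   = [ln(250.2710/204.2106) + (0.0118 + 0.5·0.4596²)·4.6588] / (0.4596·√4.6588)
   = [0.203393 + 0.547018] / 0.992012 = 0.756453
d₂ = d₁ − σ√T = 0.756453 − 0.992012 = -0.235559
N(d₁) = 0.775311,  N(d₂) = 0.406887,  e^(−rT) = 0.946510
E₀ = V₀·N(d₁) − D·e^(−rT)·N(d₂)
   = 250.2710·0.775311 − 204.2106·0.946510·0.406887 = 115.391727
B₀ = V₀ − E₀ = 250.2710 − 115.391727 = 134.879273

E0=115.3917 B0=134.8793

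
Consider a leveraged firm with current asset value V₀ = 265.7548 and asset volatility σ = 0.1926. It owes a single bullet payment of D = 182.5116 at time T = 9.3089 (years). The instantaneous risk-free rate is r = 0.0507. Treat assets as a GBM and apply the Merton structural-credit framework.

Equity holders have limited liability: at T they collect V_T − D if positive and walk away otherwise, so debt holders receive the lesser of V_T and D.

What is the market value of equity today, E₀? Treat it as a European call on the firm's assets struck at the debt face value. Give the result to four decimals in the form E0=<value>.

E0=155.2146

d₁ = [ln(V₀/D) + (r + σ²/2)T] / (σ√T)
   = [ln(265.7548/182.5116) + (0.0507 + 0.5·0.1926²)·9.3089] / (0.1926·√9.3089)
   = [0.375760 + 0.644617] / 0.587632 = 1.736422
d₂ = d₁ − σ√T = 1.736422 − 0.587632 = 1.148790
N(d₁) = 0.958755,  N(d₂) = 0.874679,  e^(−rT) = 0.623778
E₀ = V₀·N(d₁) − D·e^(−rT)·N(d₂)
   = 265.7548·0.958755 − 182.5116·0.623778·0.874679 = 155.214590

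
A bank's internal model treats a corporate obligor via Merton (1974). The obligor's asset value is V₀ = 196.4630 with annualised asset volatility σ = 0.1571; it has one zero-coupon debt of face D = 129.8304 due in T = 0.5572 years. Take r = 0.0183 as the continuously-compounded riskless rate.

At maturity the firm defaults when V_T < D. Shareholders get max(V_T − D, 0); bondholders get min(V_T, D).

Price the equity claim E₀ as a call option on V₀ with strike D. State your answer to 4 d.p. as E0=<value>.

E0=67.9504

d₁ = [ln(V₀/D) + (r + σ²/2)T] / (σ√T)
   = [ln(196.4630/129.8304) + (0.0183 + 0.5·0.1571²)·0.5572] / (0.1571·√0.5572)
   = [0.414245 + 0.017073] / 0.117269 = 3.678034
d₂ = d₁ − σ√T = 3.678034 − 0.117269 = 3.560765
N(d₁) = 0.999882,  N(d₂) = 0.999815,  e^(−rT) = 0.989855
E₀ = V₀·N(d₁) − D·e^(−rT)·N(d₂)
   = 196.4630·0.999882 − 129.8304·0.989855·0.999815 = 67.950395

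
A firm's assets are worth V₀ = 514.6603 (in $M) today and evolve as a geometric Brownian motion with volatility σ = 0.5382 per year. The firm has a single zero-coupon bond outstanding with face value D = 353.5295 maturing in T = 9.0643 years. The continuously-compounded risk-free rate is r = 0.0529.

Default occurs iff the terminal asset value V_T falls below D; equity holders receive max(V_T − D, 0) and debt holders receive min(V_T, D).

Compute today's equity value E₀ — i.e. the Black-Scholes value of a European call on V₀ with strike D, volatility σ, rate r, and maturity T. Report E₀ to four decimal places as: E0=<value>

E0=383.0070

d₁ = [ln(V₀/D) + (r + σ²/2)T] / (σ√T)
   = [ln(514.6603/353.5295) + (0.0529 + 0.5·0.5382²)·9.0643] / (0.5382·√9.0643)
   = [0.375540 + 1.792281] / 1.620357 = 1.337866
d₂ = d₁ − σ√T = 1.337866 − 1.620357 = -0.282492
N(d₁) = 0.909530,  N(d₂) = 0.388783,  e^(−rT) = 0.619092
E₀ = V₀·N(d₁) − D·e^(−rT)·N(d₂)
   = 514.6603·0.909530 − 353.5295·0.619092·0.388783 = 383.007001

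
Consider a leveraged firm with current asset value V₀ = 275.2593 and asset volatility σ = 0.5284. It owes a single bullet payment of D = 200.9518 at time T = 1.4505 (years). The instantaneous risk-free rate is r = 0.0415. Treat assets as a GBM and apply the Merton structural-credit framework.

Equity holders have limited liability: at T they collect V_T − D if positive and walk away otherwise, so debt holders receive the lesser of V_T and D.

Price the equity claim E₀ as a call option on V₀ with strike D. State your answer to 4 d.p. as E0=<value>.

E0=110.3195

d₁ = [ln(V₀/D) + (r + σ²/2)T] / (σ√T)
   = [ln(275.2593/200.9518) + (0.0415 + 0.5·0.5284²)·1.4505] / (0.5284·√1.4505)
   = [0.314648 + 0.262690] / 0.636388 = 0.907213
d₂ = d₁ − σ√T = 0.907213 − 0.636388 = 0.270825
N(d₁) = 0.817853,  N(d₂) = 0.606737,  e^(−rT) = 0.941580
E₀ = V₀·N(d₁) − D·e^(−rT)·N(d₂)
   = 275.2593·0.817853 − 200.9518·0.941580·0.606737 = 110.319489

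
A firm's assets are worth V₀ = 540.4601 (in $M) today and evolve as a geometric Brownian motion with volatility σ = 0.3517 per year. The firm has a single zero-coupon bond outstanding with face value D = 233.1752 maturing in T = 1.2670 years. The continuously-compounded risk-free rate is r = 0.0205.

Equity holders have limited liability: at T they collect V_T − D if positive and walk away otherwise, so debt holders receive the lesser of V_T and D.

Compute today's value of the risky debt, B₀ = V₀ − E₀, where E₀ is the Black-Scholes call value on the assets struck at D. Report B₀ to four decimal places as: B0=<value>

d₁ = [ln(V₀/D) + (r + σ²/2)T] / (σ√T)
   = [ln(540.4601/233.1752) + (0.0205 + 0.5·0.3517²)·1.2670] / (0.3517·√1.2670)
   = [0.840631 + 0.104333] / 0.395877 = 2.387011
d₂ = d₁ − σ√T = 2.387011 − 0.395877 = 1.991134
N(d₁) = 0.991507,  N(d₂) = 0.976767,  e^(−rT) = 0.974361
E₀ = V₀·N(d₁) − D·e^(−rT)·N(d₂)
   = 540.4601·0.991507 − 233.1752·0.974361·0.976767 = 313.951663
B₀ = V₀ − E₀ = 540.4601 − 313.951663 = 226.508437

B0=226.5084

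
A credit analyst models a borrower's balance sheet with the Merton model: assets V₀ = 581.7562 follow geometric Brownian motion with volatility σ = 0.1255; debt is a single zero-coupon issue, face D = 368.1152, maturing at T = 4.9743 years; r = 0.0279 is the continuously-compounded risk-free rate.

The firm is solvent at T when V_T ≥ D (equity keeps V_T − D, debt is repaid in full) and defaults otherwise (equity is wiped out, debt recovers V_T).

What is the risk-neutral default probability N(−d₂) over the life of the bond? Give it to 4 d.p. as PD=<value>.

d₁ = [ln(V₀/D) + (r + σ²/2)T] / (σ√T)
   = [ln(581.7562/368.1152) + (0.0279 + 0.5·0.1255²)·4.9743] / (0.1255·√4.9743)
   = [0.457656 + 0.177956] / 0.279904 = 2.270817
d₂ = d₁ − σ√T = 2.270817 − 0.279904 = 1.990913
risk-neutral PD = N(−d₂) = N(-1.990913) = 0.023245

PD=0.0232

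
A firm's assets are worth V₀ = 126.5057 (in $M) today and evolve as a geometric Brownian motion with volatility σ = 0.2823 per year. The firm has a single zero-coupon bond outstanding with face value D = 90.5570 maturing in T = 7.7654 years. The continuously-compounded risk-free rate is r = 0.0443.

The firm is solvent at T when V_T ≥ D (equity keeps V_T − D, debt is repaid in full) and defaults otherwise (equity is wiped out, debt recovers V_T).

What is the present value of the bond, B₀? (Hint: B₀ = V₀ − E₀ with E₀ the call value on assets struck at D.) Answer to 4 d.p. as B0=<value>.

d₁ = [ln(V₀/D) + (r + σ²/2)T] / (σ√T)
   = [ln(126.5057/90.5570) + (0.0443 + 0.5·0.2823²)·7.7654] / (0.2823·√7.7654)
   = [0.334308 + 0.653432] / 0.786670 = 1.255596
d₂ = d₁ − σ√T = 1.255596 − 0.786670 = 0.468926
N(d₁) = 0.895369,  N(d₂) = 0.680439,  e^(−rT) = 0.708924
E₀ = V₀·N(d₁) − D·e^(−rT)·N(d₂)
   = 126.5057·0.895369 − 90.5570·0.708924·0.680439 = 69.586445
B₀ = V₀ − E₀ = 126.5057 − 69.586445 = 56.919255

B0=56.9193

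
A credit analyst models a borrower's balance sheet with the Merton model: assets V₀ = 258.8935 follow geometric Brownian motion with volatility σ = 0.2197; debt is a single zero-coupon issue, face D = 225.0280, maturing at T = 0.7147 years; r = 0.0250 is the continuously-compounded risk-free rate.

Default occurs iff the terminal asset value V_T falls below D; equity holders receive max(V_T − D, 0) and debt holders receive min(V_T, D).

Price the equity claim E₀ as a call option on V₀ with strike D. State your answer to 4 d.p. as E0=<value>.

E0=42.7153

d₁ = [ln(V₀/D) + (r + σ²/2)T] / (σ√T)
   = [ln(258.8935/225.0280) + (0.0250 + 0.5·0.2197²)·0.7147] / (0.2197·√0.7147)
   = [0.140192 + 0.035116] / 0.185734 = 0.943865
d₂ = d₁ − σ√T = 0.943865 − 0.185734 = 0.758131
N(d₁) = 0.827381,  N(d₂) = 0.775814,  e^(−rT) = 0.982291
E₀ = V₀·N(d₁) − D·e^(−rT)·N(d₂)
   = 258.8935·0.827381 − 225.0280·0.982291·0.775814 = 42.715289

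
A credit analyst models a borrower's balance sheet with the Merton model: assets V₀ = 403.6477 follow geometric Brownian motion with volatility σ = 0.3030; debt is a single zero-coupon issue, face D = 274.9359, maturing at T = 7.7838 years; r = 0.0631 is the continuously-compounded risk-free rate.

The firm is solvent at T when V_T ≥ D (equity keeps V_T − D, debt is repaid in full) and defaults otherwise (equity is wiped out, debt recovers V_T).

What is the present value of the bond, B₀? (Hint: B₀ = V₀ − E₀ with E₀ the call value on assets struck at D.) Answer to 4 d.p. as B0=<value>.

d₁ = [ln(V₀/D) + (r + σ²/2)T] / (σ√T)
   = [ln(403.6477/274.9359) + (0.0631 + 0.5·0.3030²)·7.7838] / (0.3030·√7.7838)
   = [0.384004 + 0.848469] / 0.845354 = 1.457938
d₂ = d₁ − σ√T = 1.457938 − 0.845354 = 0.612585
N(d₁) = 0.927571,  N(d₂) = 0.729925,  e^(−rT) = 0.611918
E₀ = V₀·N(d₁) − D·e^(−rT)·N(d₂)
   = 403.6477·0.927571 − 274.9359·0.611918·0.729925 = 251.610889
B₀ = V₀ − E₀ = 403.6477 − 251.610889 = 152.036811

B0=152.0368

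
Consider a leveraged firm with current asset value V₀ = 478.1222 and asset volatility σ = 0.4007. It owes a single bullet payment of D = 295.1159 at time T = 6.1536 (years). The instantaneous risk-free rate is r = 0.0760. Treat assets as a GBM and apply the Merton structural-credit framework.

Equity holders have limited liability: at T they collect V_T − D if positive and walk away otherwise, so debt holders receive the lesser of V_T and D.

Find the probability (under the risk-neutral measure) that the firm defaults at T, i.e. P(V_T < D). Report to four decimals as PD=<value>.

d₁ = [ln(V₀/D) + (r + σ²/2)T] / (σ√T)
   = [ln(478.1222/295.1159) + (0.0760 + 0.5·0.4007²)·6.1536] / (0.4007·√6.1536)
   = [0.482498 + 0.961686] / 0.993994 = 1.452910
d₂ = d₁ − σ√T = 1.452910 − 0.993994 = 0.458915
risk-neutral PD = N(−d₂) = N(-0.458915) = 0.323147

PD=0.3231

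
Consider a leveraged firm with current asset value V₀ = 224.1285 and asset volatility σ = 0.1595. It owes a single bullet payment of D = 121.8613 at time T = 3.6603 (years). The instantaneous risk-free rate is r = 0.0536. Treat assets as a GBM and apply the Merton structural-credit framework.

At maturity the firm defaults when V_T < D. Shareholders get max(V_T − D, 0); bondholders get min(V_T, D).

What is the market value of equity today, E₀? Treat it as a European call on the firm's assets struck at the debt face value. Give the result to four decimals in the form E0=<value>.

d₁ = [ln(V₀/D) + (r + σ²/2)T] / (σ√T)
   = [ln(224.1285/121.8613) + (0.0536 + 0.5·0.1595²)·3.6603] / (0.1595·√3.6603)
   = [0.609336 + 0.242752] / 0.305154 = 2.792320
d₂ = d₁ − σ√T = 2.792320 − 0.305154 = 2.487166
N(d₁) = 0.997383,  N(d₂) = 0.993562,  e^(−rT) = 0.821854
E₀ = V₀·N(d₁) − D·e^(−rT)·N(d₂)
   = 224.1285·0.997383 − 121.8613·0.821854·0.993562 = 124.034616

E0=124.0346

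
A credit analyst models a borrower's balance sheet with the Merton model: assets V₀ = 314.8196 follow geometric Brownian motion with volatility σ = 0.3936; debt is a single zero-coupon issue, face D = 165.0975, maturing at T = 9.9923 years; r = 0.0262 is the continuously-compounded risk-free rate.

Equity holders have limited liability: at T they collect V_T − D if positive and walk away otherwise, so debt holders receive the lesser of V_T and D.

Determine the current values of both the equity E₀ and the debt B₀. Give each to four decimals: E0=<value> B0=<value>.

d₁ = [ln(V₀/D) + (r + σ²/2)T] / (σ√T)
   = [ln(314.8196/165.0975) + (0.0262 + 0.5·0.3936²)·9.9923] / (0.3936·√9.9923)
   = [0.645464 + 1.035807] / 1.244193 = 1.351294
d₂ = d₁ − σ√T = 1.351294 − 1.244193 = 0.107100
N(d₁) = 0.911699,  N(d₂) = 0.542645,  e^(−rT) = 0.769666
E₀ = V₀·N(d₁) − D·e^(−rT)·N(d₂)
   = 314.8196·0.911699 − 165.0975·0.769666·0.542645 = 218.066877
B₀ = V₀ − E₀ = 314.8196 − 218.066877 = 96.752723

E0=218.0669 B0=96.7527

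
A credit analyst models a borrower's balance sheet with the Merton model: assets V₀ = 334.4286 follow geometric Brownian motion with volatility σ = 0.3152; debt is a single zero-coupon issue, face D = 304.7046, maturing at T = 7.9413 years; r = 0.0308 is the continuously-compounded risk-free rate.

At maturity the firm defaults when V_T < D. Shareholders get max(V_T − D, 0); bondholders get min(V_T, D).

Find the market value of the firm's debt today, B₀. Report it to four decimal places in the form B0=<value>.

B0=181.7325

d₁ = [ln(V₀/D) + (r + σ²/2)T] / (σ√T)
   = [ln(334.4286/304.7046) + (0.0308 + 0.5·0.3152²)·7.9413] / (0.3152·√7.9413)
   = [0.093081 + 0.639080] / 0.888243 = 0.824280
d₂ = d₁ − σ√T = 0.824280 − 0.888243 = -0.063964
N(d₁) = 0.795110,  N(d₂) = 0.474499,  e^(−rT) = 0.783024
E₀ = V₀·N(d₁) − D·e^(−rT)·N(d₂)
   = 334.4286·0.795110 − 304.7046·0.783024·0.474499 = 152.696099
B₀ = V₀ − E₀ = 334.4286 − 152.696099 = 181.732501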